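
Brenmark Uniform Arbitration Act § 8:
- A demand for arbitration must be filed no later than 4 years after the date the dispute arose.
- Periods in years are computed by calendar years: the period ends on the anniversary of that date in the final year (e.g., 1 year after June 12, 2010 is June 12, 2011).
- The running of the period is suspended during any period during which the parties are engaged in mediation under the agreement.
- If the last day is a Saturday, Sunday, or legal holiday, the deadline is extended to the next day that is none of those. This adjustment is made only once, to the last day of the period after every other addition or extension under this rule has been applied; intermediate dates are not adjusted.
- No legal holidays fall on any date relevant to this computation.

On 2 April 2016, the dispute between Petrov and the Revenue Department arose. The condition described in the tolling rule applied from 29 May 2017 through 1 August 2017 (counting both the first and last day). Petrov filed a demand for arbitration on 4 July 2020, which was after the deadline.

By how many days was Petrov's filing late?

26 days

4 years after 2 April 2016 is April 2, 2020.
From May 29, 2017 through August 1, 2017 inclusive is 65 days; tolling adds 65 days: April 2, 2020 + 65 days = June 6, 2020.
June 6, 2020 is Saturday; June 7, 2020 is Sunday. The next qualifying day is June 8, 2020.
The deadline is June 8, 2020; from June 8, 2020 to July 4, 2020 is 26 days.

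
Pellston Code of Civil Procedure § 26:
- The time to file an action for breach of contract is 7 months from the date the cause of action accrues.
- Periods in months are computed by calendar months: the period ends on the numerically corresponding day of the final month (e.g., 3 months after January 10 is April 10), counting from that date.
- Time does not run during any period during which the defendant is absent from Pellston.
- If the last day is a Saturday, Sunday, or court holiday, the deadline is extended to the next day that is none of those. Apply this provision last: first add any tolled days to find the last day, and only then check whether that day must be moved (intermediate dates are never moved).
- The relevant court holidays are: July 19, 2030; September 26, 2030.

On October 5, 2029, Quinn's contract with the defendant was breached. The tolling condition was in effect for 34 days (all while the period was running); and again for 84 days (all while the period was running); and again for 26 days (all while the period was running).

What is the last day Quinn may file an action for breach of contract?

September 27, 2030

7 months after October 5, 2029 is May 5, 2030.
Tolling adds 34 days: May 5, 2030 + 34 days = June 8, 2030.
Tolling adds 84 days: June 8, 2030 + 84 days = August 31, 2030.
Tolling adds 26 days: August 31, 2030 + 26 days = September 26, 2030.
September 26, 2030 is a listed holiday. The next qualifying day is September 27, 2030.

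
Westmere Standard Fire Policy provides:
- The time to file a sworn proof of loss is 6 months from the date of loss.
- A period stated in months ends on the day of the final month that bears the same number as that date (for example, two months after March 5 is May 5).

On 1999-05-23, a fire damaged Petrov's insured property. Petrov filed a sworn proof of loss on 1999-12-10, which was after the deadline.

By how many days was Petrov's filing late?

17 days

6 months after 1999-05-23 is November 23, 1999.
The deadline is November 23, 1999; from November 23, 1999 to December 10, 1999 is 17 days.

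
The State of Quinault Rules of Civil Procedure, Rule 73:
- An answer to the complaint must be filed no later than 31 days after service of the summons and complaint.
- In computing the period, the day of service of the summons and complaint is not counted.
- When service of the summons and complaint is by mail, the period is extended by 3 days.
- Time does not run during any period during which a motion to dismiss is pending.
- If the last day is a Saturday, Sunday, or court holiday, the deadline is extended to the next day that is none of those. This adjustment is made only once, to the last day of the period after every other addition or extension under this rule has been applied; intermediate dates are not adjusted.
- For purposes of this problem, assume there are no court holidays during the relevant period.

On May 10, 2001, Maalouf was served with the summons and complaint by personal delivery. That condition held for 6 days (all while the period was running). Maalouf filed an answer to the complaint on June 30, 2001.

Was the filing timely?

No

31 days after May 10, 2001 is June 10, 2001.
Service was not by mail, so no mail extension applies.
Tolling adds 6 days: June 10, 2001 + 6 days = June 16, 2001.
June 16, 2001 is Saturday; June 17, 2001 is Sunday. The next qualifying day is June 18, 2001.
The deadline is June 18, 2001; the filing on June 30, 2001 is after that date.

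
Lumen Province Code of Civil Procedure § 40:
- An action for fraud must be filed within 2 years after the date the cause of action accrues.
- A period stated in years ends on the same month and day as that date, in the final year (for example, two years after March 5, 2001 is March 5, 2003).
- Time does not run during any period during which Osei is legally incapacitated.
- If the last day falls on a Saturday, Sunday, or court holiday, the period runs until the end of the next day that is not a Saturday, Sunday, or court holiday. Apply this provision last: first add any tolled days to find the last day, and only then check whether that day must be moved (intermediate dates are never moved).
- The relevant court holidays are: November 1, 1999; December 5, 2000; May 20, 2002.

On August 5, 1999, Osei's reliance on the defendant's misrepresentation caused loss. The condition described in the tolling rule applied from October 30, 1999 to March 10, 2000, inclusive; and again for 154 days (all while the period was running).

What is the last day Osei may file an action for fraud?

2 years after August 5, 1999 is August 5, 2001.
From October 30, 1999 through March 10, 2000 inclusive is 133 days; tolling adds 133 days: August 5, 2001 + 133 days = December 16, 2001.
Tolling adds 154 days: December 16, 2001 + 154 days = May 19, 2002.
May 19, 2002 is Sunday; May 20, 2002 is a listed holiday. The next qualifying day is May 21, 2002.

May 21, 2002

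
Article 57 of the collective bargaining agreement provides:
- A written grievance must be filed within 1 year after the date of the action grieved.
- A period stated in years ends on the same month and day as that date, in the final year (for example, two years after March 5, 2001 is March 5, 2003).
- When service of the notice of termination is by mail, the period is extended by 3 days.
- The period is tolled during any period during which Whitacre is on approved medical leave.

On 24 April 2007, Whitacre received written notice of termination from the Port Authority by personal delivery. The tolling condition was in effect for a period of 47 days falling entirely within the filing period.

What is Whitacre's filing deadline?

1 year after 24 April 2007 is April 24, 2008.
Service was not by mail, so no mail extension applies.
Tolling adds 47 days: April 24, 2008 + 47 days = June 10, 2008.

June 10, 2008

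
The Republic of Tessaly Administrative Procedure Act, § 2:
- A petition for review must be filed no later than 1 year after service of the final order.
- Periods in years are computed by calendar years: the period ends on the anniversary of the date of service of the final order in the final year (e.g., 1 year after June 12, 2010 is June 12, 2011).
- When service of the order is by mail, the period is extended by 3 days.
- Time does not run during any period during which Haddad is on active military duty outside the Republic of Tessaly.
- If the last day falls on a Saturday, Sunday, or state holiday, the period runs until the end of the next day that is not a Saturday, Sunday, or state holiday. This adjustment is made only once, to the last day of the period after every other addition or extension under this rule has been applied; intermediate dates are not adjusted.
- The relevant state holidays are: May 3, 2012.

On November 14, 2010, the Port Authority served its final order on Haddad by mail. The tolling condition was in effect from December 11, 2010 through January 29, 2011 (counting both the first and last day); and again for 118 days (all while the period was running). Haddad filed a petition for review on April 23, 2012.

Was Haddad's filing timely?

Yes

1 year after November 14, 2010 is November 14, 2011.
Service was by mail, adding 3 days: November 14, 2011 + 3 days = November 17, 2011.
From December 11, 2010 through January 29, 2011 inclusive is 50 days; tolling adds 50 days: November 17, 2011 + 50 days = January 6, 2012.
Tolling adds 118 days: January 6, 2012 + 118 days = May 3, 2012.
May 3, 2012 is a listed holiday. The next qualifying day is May 4, 2012.
The deadline is May 4, 2012; the filing on April 23, 2012 is on or before that date.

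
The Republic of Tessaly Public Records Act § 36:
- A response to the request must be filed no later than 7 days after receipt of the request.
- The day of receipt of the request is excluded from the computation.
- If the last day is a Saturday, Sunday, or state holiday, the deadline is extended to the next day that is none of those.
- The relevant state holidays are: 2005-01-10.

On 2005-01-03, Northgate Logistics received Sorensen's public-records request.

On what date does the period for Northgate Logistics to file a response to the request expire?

January 11, 2005

7 days after 2005-01-03 is January 10, 2005.
January 10, 2005 is a listed holiday. The next qualifying day is January 11, 2005.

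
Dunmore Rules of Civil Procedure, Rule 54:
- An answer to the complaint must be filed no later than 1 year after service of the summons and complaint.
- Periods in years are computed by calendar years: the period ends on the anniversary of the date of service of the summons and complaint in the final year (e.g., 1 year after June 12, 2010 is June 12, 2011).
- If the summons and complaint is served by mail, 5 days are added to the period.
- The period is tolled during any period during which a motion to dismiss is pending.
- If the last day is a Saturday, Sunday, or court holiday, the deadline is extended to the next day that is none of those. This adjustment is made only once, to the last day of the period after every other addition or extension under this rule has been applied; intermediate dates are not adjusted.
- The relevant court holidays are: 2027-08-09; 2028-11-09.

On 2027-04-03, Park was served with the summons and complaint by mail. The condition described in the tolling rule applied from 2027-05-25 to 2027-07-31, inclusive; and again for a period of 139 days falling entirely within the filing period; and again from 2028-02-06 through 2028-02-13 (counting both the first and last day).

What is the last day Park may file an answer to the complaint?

1 year after 2027-04-03 is April 3, 2028.
Service was by mail, adding 5 days: April 3, 2028 + 5 days = April 8, 2028.
From May 25, 2027 through July 31, 2027 inclusive is 68 days; tolling adds 68 days: April 8, 2028 + 68 days = June 15, 2028.
Tolling adds 139 days: June 15, 2028 + 139 days = November 1, 2028.
From February 6, 2028 through February 13, 2028 inclusive is 8 days; tolling adds 8 days: November 1, 2028 + 8 days = November 9, 2028.
November 9, 2028 is a listed holiday. The next qualifying day is November 10, 2028.

November 10, 2028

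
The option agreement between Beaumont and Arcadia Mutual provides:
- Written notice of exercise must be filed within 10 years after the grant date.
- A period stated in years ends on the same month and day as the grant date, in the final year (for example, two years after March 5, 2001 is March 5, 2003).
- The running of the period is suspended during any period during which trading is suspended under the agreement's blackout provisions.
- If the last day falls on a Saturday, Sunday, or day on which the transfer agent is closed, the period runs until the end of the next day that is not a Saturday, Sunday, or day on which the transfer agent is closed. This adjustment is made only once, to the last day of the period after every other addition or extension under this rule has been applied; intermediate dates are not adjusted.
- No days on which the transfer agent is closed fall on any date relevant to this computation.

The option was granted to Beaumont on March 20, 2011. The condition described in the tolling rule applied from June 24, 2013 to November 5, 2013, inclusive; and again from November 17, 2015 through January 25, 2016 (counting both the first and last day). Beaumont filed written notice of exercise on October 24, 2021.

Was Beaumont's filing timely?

No

10 years after March 20, 2011 is March 20, 2021.
From June 24, 2013 through November 5, 2013 inclusive is 135 days; tolling adds 135 days: March 20, 2021 + 135 days = August 2, 2021.
From November 17, 2015 through January 25, 2016 inclusive is 70 days; tolling adds 70 days: August 2, 2021 + 70 days = October 11, 2021.
October 11, 2021 is a Monday and not a day on which the transfer agent is closed, so no extension applies.
The deadline is October 11, 2021; the filing on October 24, 2021 is after that date.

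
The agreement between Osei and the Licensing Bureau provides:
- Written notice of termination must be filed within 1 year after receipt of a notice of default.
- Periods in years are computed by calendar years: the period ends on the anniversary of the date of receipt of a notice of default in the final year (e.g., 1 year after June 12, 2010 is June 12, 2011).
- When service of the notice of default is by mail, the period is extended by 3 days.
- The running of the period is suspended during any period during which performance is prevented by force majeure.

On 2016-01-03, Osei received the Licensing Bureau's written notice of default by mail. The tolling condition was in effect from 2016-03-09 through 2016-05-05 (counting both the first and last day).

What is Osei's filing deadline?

1 year after 2016-01-03 is January 3, 2017.
Service was by mail, adding 3 days: January 3, 2017 + 3 days = January 6, 2017.
From March 9, 2016 through May 5, 2016 inclusive is 58 days; tolling adds 58 days: January 6, 2017 + 58 days = March 5, 2017.

March 5, 2017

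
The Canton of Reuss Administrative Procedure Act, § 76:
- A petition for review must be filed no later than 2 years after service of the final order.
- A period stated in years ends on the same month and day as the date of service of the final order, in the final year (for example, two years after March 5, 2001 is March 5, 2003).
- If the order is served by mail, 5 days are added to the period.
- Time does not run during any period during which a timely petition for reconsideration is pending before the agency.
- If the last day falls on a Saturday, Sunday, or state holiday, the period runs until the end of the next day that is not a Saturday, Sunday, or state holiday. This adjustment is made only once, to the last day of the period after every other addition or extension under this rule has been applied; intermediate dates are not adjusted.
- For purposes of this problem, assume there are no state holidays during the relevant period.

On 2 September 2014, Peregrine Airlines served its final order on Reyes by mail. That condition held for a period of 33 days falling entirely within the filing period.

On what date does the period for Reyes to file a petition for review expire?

October 10, 2016

2 years after 2 September 2014 is September 2, 2016.
Service was by mail, adding 5 days: September 2, 2016 + 5 days = September 7, 2016.
Tolling adds 33 days: September 7, 2016 + 33 days = October 10, 2016.
October 10, 2016 is a Monday and not a state holiday, so no extension applies.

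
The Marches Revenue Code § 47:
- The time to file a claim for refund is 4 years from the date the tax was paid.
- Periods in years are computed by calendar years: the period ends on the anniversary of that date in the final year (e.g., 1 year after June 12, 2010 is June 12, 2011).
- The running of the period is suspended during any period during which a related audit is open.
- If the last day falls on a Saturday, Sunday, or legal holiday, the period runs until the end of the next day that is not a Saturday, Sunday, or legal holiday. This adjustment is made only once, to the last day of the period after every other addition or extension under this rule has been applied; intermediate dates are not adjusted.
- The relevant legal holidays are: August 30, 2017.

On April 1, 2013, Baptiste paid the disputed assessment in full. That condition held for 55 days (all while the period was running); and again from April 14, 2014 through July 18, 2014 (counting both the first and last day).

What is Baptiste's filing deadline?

4 years after April 1, 2013 is April 1, 2017.
Tolling adds 55 days: April 1, 2017 + 55 days = May 26, 2017.
From April 14, 2014 through July 18, 2014 inclusive is 96 days; tolling adds 96 days: May 26, 2017 + 96 days = August 30, 2017.
August 30, 2017 is a listed holiday. The next qualifying day is August 31, 2017.

August 31, 2017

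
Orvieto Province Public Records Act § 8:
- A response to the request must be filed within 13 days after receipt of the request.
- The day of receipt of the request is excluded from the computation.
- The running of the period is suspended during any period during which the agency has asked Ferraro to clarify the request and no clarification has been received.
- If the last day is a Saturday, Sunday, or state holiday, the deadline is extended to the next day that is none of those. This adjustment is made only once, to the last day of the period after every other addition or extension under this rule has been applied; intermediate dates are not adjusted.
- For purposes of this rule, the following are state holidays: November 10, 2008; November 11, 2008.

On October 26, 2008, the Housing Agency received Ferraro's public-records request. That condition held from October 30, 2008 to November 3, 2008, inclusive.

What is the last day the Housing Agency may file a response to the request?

November 13, 2008

13 days after October 26, 2008 is November 8, 2008.
From October 30, 2008 through November 3, 2008 inclusive is 5 days; tolling adds 5 days: November 8, 2008 + 5 days = November 13, 2008.
November 13, 2008 is a Thursday and not a state holiday, so no extension applies.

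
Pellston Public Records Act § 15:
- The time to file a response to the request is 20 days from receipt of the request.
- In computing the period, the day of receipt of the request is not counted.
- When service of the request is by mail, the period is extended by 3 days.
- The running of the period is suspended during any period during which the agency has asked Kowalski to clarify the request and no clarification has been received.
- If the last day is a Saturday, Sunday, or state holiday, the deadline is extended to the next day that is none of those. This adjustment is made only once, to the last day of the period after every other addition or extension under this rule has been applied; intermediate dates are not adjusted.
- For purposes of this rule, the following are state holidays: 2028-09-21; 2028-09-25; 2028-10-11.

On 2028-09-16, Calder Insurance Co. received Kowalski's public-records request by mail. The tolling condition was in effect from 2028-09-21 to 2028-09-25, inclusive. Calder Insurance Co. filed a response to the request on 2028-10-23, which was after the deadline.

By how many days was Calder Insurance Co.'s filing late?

20 days after 2028-09-16 is October 6, 2028.
Service was by mail, adding 3 days: October 6, 2028 + 3 days = October 9, 2028.
From September 21, 2028 through September 25, 2028 inclusive is 5 days; tolling adds 5 days: October 9, 2028 + 5 days = October 14, 2028.
October 14, 2028 is Saturday; October 15, 2028 is Sunday. The next qualifying day is October 16, 2028.
The deadline is October 16, 2028; from October 16, 2028 to October 23, 2028 is 7 days.

7 days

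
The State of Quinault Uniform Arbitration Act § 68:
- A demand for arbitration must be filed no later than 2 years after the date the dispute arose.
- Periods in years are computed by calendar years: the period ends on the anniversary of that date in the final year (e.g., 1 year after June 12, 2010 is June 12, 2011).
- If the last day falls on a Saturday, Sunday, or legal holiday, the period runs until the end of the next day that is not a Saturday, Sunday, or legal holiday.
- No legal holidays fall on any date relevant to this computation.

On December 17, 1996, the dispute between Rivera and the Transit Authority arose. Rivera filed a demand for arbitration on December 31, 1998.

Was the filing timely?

2 years after December 17, 1996 is December 17, 1998.
December 17, 1998 is a Thursday and not a legal holiday, so no extension applies.
The deadline is December 17, 1998; the filing on December 31, 1998 is after that date.

No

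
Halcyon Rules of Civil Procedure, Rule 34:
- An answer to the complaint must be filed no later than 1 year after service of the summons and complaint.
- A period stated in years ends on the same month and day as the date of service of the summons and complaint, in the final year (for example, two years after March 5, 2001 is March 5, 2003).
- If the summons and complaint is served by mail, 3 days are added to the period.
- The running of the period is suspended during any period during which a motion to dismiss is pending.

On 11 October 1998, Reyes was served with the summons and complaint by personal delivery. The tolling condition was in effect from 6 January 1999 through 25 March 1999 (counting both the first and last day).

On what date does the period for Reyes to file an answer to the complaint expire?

December 29, 1999

1 year after 11 October 1998 is October 11, 1999.
Service was not by mail, so no mail extension applies.
From January 6, 1999 through March 25, 1999 inclusive is 79 days; tolling adds 79 days: October 11, 1999 + 79 days = December 29, 1999.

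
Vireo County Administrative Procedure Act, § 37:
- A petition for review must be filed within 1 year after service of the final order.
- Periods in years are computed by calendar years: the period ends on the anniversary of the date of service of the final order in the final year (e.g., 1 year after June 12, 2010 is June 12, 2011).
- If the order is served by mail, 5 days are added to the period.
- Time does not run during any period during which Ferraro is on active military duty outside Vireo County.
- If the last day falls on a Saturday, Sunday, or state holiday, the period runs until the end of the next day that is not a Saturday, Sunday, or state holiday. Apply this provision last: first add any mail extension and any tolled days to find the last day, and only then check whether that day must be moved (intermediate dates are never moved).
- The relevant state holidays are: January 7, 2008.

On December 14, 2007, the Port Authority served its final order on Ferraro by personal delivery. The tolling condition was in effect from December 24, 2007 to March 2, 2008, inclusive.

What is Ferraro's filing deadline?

1 year after December 14, 2007 is December 14, 2008.
Service was not by mail, so no mail extension applies.
From December 24, 2007 through March 2, 2008 inclusive is 70 days; tolling adds 70 days: December 14, 2008 + 70 days = February 22, 2009.
February 22, 2009 is Sunday. The next qualifying day is February 23, 2009.

February 23, 2009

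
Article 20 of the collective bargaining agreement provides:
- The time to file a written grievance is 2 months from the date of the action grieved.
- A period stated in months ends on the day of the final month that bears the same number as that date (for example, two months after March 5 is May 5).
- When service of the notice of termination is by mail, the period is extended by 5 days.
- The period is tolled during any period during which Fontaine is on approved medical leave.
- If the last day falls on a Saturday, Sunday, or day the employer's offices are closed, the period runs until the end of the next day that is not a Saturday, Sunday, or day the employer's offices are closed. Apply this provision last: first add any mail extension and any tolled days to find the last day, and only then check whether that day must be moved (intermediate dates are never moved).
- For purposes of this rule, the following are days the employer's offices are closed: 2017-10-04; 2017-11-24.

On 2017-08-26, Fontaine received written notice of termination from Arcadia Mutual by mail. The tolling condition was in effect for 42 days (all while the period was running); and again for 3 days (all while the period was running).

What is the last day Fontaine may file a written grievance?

2 months after 2017-08-26 is October 26, 2017.
Service was by mail, adding 5 days: October 26, 2017 + 5 days = October 31, 2017.
Tolling adds 42 days: October 31, 2017 + 42 days = December 12, 2017.
Tolling adds 3 days: December 12, 2017 + 3 days = December 15, 2017.
December 15, 2017 is a Friday and not a day the employer's offices are closed, so no extension applies.

December 15, 2017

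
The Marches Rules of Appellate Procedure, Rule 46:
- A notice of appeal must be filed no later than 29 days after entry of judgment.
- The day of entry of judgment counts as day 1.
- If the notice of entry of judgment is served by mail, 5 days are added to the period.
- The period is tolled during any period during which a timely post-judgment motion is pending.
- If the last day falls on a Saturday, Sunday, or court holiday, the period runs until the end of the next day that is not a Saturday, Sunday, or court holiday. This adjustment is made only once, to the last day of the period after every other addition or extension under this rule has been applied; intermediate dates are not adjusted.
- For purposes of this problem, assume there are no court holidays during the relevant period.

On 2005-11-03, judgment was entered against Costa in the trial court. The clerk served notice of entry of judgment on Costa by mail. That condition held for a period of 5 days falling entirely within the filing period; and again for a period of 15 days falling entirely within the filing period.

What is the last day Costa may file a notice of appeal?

Counting 2005-11-03 as day 1, day 29 is December 1, 2005.
Service was by mail, adding 5 days: December 1, 2005 + 5 days = December 6, 2005.
Tolling adds 5 days: December 6, 2005 + 5 days = December 11, 2005.
Tolling adds 15 days: December 11, 2005 + 15 days = December 26, 2005.
December 26, 2005 is a Monday and not a court holiday, so no extension applies.

December 26, 2005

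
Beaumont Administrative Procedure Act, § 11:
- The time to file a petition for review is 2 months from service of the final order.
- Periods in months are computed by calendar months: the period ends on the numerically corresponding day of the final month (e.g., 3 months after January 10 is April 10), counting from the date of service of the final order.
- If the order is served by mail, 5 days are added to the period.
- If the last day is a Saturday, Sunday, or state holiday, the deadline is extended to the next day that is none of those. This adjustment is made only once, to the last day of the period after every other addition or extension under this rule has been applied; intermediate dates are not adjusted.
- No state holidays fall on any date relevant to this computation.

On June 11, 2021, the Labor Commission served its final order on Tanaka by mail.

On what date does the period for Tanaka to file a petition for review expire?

August 16, 2021

2 months after June 11, 2021 is August 11, 2021.
Service was by mail, adding 5 days: August 11, 2021 + 5 days = August 16, 2021.
August 16, 2021 is a Monday and not a state holiday, so no extension applies.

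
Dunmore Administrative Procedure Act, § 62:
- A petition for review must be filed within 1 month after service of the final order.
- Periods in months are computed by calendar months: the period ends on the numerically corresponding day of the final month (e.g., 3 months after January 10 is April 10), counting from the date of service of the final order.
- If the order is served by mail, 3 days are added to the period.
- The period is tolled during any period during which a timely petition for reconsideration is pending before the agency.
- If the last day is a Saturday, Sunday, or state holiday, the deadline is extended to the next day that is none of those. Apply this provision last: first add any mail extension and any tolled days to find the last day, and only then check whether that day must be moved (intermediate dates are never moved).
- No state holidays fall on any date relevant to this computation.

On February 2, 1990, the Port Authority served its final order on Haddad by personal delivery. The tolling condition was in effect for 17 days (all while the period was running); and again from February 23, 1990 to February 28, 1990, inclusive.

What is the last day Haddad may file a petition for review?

1 month after February 2, 1990 is March 2, 1990.
Service was not by mail, so no mail extension applies.
Tolling adds 17 days: March 2, 1990 + 17 days = March 19, 1990.
From February 23, 1990 through February 28, 1990 inclusive is 6 days; tolling adds 6 days: March 19, 1990 + 6 days = March 25, 1990.
March 25, 1990 is Sunday. The next qualifying day is March 26, 1990.

March 26, 1990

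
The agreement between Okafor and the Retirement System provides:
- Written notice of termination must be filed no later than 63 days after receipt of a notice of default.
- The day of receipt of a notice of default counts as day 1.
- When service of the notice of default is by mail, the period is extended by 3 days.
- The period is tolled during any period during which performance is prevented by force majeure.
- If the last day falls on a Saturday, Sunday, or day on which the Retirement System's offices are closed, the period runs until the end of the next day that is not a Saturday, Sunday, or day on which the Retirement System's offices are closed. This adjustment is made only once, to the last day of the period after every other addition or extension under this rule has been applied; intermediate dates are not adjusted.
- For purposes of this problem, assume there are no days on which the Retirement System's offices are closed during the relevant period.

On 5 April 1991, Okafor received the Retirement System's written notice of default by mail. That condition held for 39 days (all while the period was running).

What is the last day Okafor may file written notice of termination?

Counting 5 April 1991 as day 1, day 63 is June 6, 1991.
Service was by mail, adding 3 days: June 6, 1991 + 3 days = June 9, 1991.
Tolling adds 39 days: June 9, 1991 + 39 days = July 18, 1991.
July 18, 1991 is a Thursday and not a day on which the Retirement System's offices are closed, so no extension applies.

July 18, 1991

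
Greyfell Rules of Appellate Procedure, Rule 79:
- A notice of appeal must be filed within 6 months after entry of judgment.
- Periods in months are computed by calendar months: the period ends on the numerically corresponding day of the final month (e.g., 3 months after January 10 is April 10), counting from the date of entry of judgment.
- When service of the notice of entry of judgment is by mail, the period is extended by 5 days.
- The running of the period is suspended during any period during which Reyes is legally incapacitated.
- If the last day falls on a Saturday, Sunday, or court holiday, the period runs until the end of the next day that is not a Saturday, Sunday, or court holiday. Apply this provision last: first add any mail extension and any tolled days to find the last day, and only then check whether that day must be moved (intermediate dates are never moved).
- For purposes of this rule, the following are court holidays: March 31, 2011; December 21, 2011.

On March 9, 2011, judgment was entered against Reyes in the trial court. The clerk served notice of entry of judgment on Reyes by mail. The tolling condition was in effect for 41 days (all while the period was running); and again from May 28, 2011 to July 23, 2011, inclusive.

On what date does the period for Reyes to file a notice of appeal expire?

December 22, 2011

6 months after March 9, 2011 is September 9, 2011.
Service was by mail, adding 5 days: September 9, 2011 + 5 days = September 14, 2011.
Tolling adds 41 days: September 14, 2011 + 41 days = October 25, 2011.
From May 28, 2011 through July 23, 2011 inclusive is 57 days; tolling adds 57 days: October 25, 2011 + 57 days = December 21, 2011.
December 21, 2011 is a listed holiday. The next qualifying day is December 22, 2011.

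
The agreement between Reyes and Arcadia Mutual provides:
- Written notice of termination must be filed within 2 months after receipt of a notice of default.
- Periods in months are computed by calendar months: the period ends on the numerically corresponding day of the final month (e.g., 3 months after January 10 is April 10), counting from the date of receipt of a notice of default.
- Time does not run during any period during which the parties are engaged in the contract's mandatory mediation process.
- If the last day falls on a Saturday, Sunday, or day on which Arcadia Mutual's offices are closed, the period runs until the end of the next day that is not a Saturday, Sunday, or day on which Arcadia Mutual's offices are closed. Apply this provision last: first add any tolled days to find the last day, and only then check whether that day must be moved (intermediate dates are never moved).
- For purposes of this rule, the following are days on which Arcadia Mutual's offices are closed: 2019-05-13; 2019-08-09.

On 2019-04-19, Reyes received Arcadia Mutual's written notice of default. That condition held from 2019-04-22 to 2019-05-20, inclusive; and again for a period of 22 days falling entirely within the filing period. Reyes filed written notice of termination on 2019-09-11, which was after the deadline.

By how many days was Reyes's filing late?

30 days

2 months after 2019-04-19 is June 19, 2019.
From April 22, 2019 through May 20, 2019 inclusive is 29 days; tolling adds 29 days: June 19, 2019 + 29 days = July 18, 2019.
Tolling adds 22 days: July 18, 2019 + 22 days = August 9, 2019.
August 9, 2019 is a listed holiday; August 10, 2019 is Saturday; August 11, 2019 is Sunday. The next qualifying day is August 12, 2019.
The deadline is August 12, 2019; from August 12, 2019 to September 11, 2019 is 30 days.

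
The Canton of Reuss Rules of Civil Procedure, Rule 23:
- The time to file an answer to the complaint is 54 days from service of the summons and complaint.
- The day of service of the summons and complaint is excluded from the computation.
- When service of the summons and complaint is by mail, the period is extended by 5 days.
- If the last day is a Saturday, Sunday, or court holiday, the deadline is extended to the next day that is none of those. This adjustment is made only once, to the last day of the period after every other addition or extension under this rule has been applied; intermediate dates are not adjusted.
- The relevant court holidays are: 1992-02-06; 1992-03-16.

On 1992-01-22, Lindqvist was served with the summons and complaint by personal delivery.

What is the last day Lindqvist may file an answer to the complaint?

March 17, 1992

54 days after 1992-01-22 is March 16, 1992.
Service was not by mail, so no mail extension applies.
March 16, 1992 is a listed holiday. The next qualifying day is March 17, 1992.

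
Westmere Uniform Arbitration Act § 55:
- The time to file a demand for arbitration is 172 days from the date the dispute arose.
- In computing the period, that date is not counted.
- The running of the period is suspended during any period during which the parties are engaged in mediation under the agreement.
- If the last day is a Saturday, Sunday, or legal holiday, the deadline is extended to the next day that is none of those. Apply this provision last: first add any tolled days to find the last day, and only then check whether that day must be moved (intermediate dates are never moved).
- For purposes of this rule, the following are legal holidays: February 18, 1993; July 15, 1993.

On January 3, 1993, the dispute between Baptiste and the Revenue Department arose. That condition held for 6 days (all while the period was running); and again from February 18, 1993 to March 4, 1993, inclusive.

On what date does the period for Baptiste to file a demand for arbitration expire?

172 days after January 3, 1993 is June 24, 1993.
Tolling adds 6 days: June 24, 1993 + 6 days = June 30, 1993.
From February 18, 1993 through March 4, 1993 inclusive is 15 days; tolling adds 15 days: June 30, 1993 + 15 days = July 15, 1993.
July 15, 1993 is a listed holiday. The next qualifying day is July 16, 1993.

July 16, 1993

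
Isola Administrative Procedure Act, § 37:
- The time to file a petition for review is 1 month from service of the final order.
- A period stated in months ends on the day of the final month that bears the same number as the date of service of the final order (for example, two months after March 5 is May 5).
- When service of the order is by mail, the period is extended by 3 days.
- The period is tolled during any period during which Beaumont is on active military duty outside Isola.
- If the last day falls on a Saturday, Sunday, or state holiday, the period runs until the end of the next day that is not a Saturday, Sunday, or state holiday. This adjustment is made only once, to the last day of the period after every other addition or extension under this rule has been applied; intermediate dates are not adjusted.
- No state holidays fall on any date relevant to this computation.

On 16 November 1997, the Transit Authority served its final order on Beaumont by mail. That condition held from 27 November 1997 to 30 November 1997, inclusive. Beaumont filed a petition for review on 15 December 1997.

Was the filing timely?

Yes

1 month after 16 November 1997 is December 16, 1997.
Service was by mail, adding 3 days: December 16, 1997 + 3 days = December 19, 1997.
From November 27, 1997 through November 30, 1997 inclusive is 4 days; tolling adds 4 days: December 19, 1997 + 4 days = December 23, 1997.
December 23, 1997 is a Tuesday and not a state holiday, so no extension applies.
The deadline is December 23, 1997; the filing on December 15, 1997 is on or before that date.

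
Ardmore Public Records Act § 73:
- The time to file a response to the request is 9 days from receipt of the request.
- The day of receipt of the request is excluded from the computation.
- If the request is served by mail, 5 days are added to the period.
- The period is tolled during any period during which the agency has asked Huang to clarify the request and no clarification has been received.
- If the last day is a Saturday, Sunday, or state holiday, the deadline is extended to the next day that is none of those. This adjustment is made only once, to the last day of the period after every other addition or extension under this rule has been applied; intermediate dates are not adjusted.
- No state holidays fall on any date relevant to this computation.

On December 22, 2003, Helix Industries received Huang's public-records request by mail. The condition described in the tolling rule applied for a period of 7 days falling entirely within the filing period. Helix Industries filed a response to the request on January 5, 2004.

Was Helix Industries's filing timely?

Yes

9 days after December 22, 2003 is December 31, 2003.
Service was by mail, adding 5 days: December 31, 2003 + 5 days = January 5, 2004.
Tolling adds 7 days: January 5, 2004 + 7 days = January 12, 2004.
January 12, 2004 is a Monday and not a state holiday, so no extension applies.
The deadline is January 12, 2004; the filing on January 5, 2004 is on or before that date.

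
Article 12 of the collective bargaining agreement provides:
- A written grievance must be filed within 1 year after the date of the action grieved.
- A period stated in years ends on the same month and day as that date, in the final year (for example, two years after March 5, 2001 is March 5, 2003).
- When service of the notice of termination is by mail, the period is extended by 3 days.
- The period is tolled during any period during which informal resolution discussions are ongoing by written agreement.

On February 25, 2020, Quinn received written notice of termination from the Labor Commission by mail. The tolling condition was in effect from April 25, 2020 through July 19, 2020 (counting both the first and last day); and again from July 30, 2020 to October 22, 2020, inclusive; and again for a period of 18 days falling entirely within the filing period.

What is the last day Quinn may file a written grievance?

September 5, 2021

1 year after February 25, 2020 is February 25, 2021.
Service was by mail, adding 3 days: February 25, 2021 + 3 days = February 28, 2021.
From April 25, 2020 through July 19, 2020 inclusive is 86 days; tolling adds 86 days: February 28, 2021 + 86 days = May 25, 2021.
From July 30, 2020 through October 22, 2020 inclusive is 85 days; tolling adds 85 days: May 25, 2021 + 85 days = August 18, 2021.
Tolling adds 18 days: August 18, 2021 + 18 days = September 5, 2021.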